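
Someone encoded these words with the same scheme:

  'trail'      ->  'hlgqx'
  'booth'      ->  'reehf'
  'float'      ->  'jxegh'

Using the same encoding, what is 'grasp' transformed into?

t(19)→h(7) and r(17)→l(11) fit y≡11x+6 (mod 26); the inverse of 11 mod 26 is 19. This is an affine cipher: with a=0,…,z=25, each position x becomes (11x+6) mod 26.
For grasp: g(6)→11·6+6≡20=u; r(17)→11·17+6≡11=l; a(0)→11·0+6≡6=g; s(18)→11·18+6≡22=w; p(15)→11·15+6≡15=p (all mod 26).

ulgwp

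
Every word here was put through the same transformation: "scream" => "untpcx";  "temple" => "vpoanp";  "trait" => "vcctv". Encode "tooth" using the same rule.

It's a Vigenère-style cipher with numeric key [2,11]: position i shifts by key[i mod 2].
Applying it to tooth: t+2=v, o+11=z, o+2=q, t+11=e, h+2=j.

vzqej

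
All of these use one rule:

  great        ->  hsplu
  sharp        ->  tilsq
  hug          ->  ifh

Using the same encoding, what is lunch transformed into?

mfodi

The shift depends on letter class: consonant g→h is +1, but vowel e→p is +11. Vowels shift forward by 11 and consonants shift forward by 1.
On lunch: l(cons)+1=m, u(vowel)+11=f, n(cons)+1=o, c(cons)+1=d, h(cons)+1=i.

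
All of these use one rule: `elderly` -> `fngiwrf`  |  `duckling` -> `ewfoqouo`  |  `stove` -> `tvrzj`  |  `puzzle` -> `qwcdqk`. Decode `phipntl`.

offline

In elderly: e→f is +1, l→n is +2, d→g is +3, e→i is +4 — the shift increases by 1 each position. Each letter shifts forward by (position + 1), i.e. 1, 2, 3, … — the shift grows by one for each successive letter.
Decoding phipntl: p−1=o, h−2=f, i−3=f, p−4=l, n−5=i, t−6=n, l−7=e.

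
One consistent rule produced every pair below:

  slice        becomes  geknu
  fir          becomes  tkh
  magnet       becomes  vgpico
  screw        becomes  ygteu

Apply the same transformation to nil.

nkp

The output letters match the input read backwards, each shifted +2: slice reversed is ecils. Read the word backwards and shift each letter +2.
For nil: reverse → lin; then shift: l+2=n, i+2=k, n+2=p.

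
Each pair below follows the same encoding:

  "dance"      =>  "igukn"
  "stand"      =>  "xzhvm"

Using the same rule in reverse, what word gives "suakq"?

Each letter shifts forward by (position + 5), i.e. 5, 6, 7, … — the shift grows by one for each successive letter.
Undoing it on suakq: s−5=n, u−6=o, a−7=t, k−8=c, q−9=h.

notch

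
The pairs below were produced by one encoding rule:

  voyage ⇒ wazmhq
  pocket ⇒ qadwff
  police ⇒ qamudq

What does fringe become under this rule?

Shifts by position in voyage: pos 0: v→w (+1), pos 1: o→a (+12), pos 2: y→z (+1), pos 3: a→m (+12) — repeating every 2. The shifts repeat in a cycle of length 2: positions 0,1,… shift by +1, +12, then the pattern repeats.
Applying it to fringe: f+1=g, r+12=d, i+1=j, n+12=z, g+1=h, e+12=q.

gdjzhq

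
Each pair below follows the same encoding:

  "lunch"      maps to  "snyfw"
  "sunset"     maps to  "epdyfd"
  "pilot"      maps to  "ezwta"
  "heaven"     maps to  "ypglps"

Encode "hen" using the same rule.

The output letters match the input read backwards, each shifted +11: lunch reversed is hcnul. The word is reversed, then every letter is shifted forward by 11.
Applying it to hen: reverse → neh; then shift: n+11=y, e+11=p, h+11=s.

yps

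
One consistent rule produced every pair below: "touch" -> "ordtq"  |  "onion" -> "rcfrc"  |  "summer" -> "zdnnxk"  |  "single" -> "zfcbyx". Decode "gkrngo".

t(19)→o(14) and o(14)→r(17) fit y≡15x+15 (mod 26); the inverse of 15 mod 26 is 7. This is an affine cipher: with a=0,…,z=25, each position x becomes (15x+15) mod 26.
Reversing it on gkrngo: g(6)→7·(6−15)≡15=p; k(10)→7·(10−15)≡17=r; r(17)→7·(17−15)≡14=o; n(13)→7·(13−15)≡12=m; g(6)→7·(6−15)≡15=p; o(14)→7·(14−15)≡19=t (all mod 26).

prompt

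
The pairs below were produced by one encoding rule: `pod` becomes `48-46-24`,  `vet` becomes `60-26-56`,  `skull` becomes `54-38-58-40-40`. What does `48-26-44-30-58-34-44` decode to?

p(#16)→48 and o(#15)→46: differences scale by 2, so n = 2·pos + 16. With a=1..z=26, the number is 2·pos + 16.
Reversing it on 48-26-44-30-58-34-44: 48→(48−16)÷2=16=p, 26→(26−16)÷2=5=e, 44→(44−16)÷2=14=n, 30→(30−16)÷2=7=g, 58→(58−16)÷2=21=u, 34→(34−16)÷2=9=i, 44→(44−16)÷2=14=n.

penguin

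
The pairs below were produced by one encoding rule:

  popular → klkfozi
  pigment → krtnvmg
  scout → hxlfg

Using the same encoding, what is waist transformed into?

dzrhg

Each pair mirrors across the alphabet (p↔k, o↔l, p↔k): positions sum to 25. This is the alphabet-reversal cipher (Atbash): a becomes z, b becomes y, etc.
On waist: w↔d, a↔z, i↔r, s↔h, t↔g.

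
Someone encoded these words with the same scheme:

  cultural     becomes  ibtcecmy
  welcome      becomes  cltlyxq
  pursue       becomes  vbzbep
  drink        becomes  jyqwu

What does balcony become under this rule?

In cultural: c→i is +6, u→b is +7, l→t is +8, t→c is +9 — the shift increases by 1 each position. Each letter shifts forward by (position + 6), i.e. 6, 7, 8, … — the shift grows by one for each successive letter.
On balcony: b+6=h, a+7=h, l+8=t, c+9=l, o+10=y, n+11=y, y+12=k.

hhtlyyk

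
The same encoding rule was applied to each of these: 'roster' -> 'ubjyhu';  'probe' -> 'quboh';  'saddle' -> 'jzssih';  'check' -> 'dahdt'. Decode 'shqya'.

r(17)→u(20) and o(14)→b(1) fit y≡15x+25 (mod 26); the inverse of 15 mod 26 is 7. Each letter's alphabet position (a=0..z=25) is mapped through 15·x+25 mod 26 — an affine cipher.
Reversing it on shqya: s(18)→7·(18−25)≡3=d; h(7)→7·(7−25)≡4=e; q(16)→7·(16−25)≡15=p; y(24)→7·(24−25)≡19=t; a(0)→7·(0−25)≡7=h (all mod 26).

depth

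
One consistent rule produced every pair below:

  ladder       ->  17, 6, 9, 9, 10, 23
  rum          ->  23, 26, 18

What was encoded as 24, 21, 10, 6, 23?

spear

The number is (letter's place in the alphabet, a=1) + 5.
Reversing it on 24, 21, 10, 6, 23: 24→(24−5)÷1=19=s, 21→(21−5)÷1=16=p, 10→(10−5)÷1=5=e, 6→(6−5)÷1=1=a, 23→(23−5)÷1=18=r.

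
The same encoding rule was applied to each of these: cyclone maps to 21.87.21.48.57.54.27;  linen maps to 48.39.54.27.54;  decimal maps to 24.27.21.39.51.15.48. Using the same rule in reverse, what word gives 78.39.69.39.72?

Each letter becomes 3×(its alphabet position, a=1..z=26) + 12.
Undoing it on 78.39.69.39.72: 78→(78−12)÷3=22=v, 39→(39−12)÷3=9=i, 69→(69−12)÷3=19=s, 39→(39−12)÷3=9=i, 72→(72−12)÷3=20=t.

visit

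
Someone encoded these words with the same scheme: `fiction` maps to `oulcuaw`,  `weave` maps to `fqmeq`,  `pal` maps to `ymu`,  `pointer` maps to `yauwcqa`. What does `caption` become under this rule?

The shift depends on letter class: consonant f→o is +9, but vowel i→u is +12. Vowels shift forward by 12 and consonants shift forward by 9.
For caption: c(cons)+9=l, a(vowel)+12=m, p(cons)+9=y, t(cons)+9=c, i(vowel)+12=u, o(vowel)+12=a, n(cons)+9=w.

lmycuaw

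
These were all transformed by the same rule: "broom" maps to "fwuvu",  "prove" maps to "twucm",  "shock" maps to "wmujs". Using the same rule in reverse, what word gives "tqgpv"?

plain

In broom: b→f is +4, r→w is +5, o→u is +6, o→v is +7 — the shift increases by 1 each position. Letter i (0-indexed) is shifted by i+4, so successive shifts are 4, 5, 6, ….
Decoding tqgpv: t−4=p, q−5=l, g−6=a, p−7=i, v−8=n.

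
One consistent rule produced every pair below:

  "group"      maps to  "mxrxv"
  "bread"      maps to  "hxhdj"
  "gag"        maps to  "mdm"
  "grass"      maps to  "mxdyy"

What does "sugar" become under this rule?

yxmdx

The rule splits by letter class: vowels +3, consonants +6.
Applying it to sugar: s(cons)+6=y, u(vowel)+3=x, g(cons)+6=m, a(vowel)+3=d, r(cons)+6=x.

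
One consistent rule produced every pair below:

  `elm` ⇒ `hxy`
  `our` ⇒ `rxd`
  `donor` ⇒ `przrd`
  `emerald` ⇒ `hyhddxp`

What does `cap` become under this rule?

odb

The shift depends on letter class: consonant l→x is +12, but vowel e→h is +3. Two shifts are in play — +3 for a/e/i/o/u, +12 for every other letter.
On cap: c(cons)+12=o, a(vowel)+3=d, p(cons)+12=b.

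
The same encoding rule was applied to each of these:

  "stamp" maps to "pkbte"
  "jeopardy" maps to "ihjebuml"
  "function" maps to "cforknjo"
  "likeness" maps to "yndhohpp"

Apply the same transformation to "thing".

s(18)→p(15) and t(19)→k(10) fit y≡21x+1 (mod 26); the inverse of 21 mod 26 is 5. This is an affine cipher: with a=0,…,z=25, each position x becomes (21x+1) mod 26.
Applying it to thing: t(19)→21·19+1≡10=k; h(7)→21·7+1≡18=s; i(8)→21·8+1≡13=n; n(13)→21·13+1≡14=o; g(6)→21·6+1≡23=x (all mod 26).

ksnox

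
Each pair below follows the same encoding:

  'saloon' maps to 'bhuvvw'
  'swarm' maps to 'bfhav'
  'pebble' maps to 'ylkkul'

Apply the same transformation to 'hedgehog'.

qlmplqvp

The rule splits by letter class: vowels +7, consonants +9.
For hedgehog: h(cons)+9=q, e(vowel)+7=l, d(cons)+9=m, g(cons)+9=p, e(vowel)+7=l, h(cons)+9=q, o(vowel)+7=v, g(cons)+9=p.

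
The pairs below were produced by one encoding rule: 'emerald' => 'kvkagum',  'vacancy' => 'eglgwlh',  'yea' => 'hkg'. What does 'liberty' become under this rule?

uokkach

The shift depends on letter class: consonant m→v is +9, but vowel e→k is +6. The rule splits by letter class: vowels +6, consonants +9.
Applying it to liberty: l(cons)+9=u, i(vowel)+6=o, b(cons)+9=k, e(vowel)+6=k, r(cons)+9=a, t(cons)+9=c, y(cons)+9=h.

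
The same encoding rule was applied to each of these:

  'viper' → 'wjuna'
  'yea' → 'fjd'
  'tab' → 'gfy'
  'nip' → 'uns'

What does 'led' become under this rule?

Read the word backwards and shift each letter +5.
Applying it to led: reverse → del; then shift: d+5=i, e+5=j, l+5=q.

ijq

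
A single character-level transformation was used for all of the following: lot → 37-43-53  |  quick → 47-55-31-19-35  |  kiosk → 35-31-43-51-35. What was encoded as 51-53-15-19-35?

stack

l(#12)→37 and o(#15)→43: differences scale by 2, so n = 2·pos + 13. The formula is n = 2×(alphabet index, a=1) + 13.
Undoing it on 51-53-15-19-35: 51→(51−13)÷2=19=s, 53→(53−13)÷2=20=t, 15→(15−13)÷2=1=a, 19→(19−13)÷2=3=c, 35→(35−13)÷2=11=k.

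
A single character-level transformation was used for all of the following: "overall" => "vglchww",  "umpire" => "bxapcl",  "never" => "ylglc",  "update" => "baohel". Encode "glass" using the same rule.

The shift depends on letter class: consonant v→g is +11, but vowel o→v is +7. Two shifts are in play — +7 for a/e/i/o/u, +11 for every other letter.
On glass: g(cons)+11=r, l(cons)+11=w, a(vowel)+7=h, s(cons)+11=d, s(cons)+11=d.

rwhdd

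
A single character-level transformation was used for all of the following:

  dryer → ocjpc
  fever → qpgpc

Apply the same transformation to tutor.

efezc

Compare letters: d→o is +11, r→c is +11, y→j is +11 — a constant shift. Every letter moves 11 places later in the alphabet, wrapping around z→a.
Applying it to tutor: t+11=e, u+11=f, t+11=e, o+11=z, r+11=c.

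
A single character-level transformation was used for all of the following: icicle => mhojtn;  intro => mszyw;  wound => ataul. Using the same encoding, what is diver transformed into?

hnblz

In icicle: i→m is +4, c→h is +5, i→o is +6, c→j is +7 — the shift increases by 1 each position. The shift increases by 1 at each position, starting from +4: 4, 5, 6, ….
Applying it to diver: d+4=h, i+5=n, v+6=b, e+7=l, r+8=z.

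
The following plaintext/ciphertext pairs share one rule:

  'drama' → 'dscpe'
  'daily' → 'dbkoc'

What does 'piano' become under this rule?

In drama: d→d is +0, r→s is +1, a→c is +2, m→p is +3 — the shift increases by 1 each position. Letter i (0-indexed) is shifted by i+0, so successive shifts are 0, 1, 2, ….
On piano: p+0=p, i+1=j, a+2=c, n+3=q, o+4=s.

pjcqs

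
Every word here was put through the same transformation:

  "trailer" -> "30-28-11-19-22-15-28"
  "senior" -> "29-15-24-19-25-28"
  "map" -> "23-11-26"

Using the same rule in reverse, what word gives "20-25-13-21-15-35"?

t is letter #20 and maps to 30: an offset of 10. Each letter is replaced by its alphabet position (a=1..z=26) + 10.
Undoing it on 20-25-13-21-15-35: 20→(20−10)÷1=10=j, 25→(25−10)÷1=15=o, 13→(13−10)÷1=3=c, 21→(21−10)÷1=11=k, 15→(15−10)÷1=5=e, 35→(35−10)÷1=25=y.

jockey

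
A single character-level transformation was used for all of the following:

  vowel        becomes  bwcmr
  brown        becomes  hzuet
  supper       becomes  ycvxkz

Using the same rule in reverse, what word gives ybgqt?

stain

Shifts by position in vowel: pos 0: v→b (+6), pos 1: o→w (+8), pos 2: w→c (+6), pos 3: e→m (+8) — repeating every 2. A repeating key of period 2 is used — shifts +6, +8 over and over.
Decoding ybgqt: y−6=s, b−8=t, g−6=a, q−8=i, t−6=n.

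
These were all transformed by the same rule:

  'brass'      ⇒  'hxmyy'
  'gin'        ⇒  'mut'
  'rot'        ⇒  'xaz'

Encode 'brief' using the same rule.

The shift depends on letter class: consonant b→h is +6, but vowel a→m is +12. Two shifts are in play — +12 for a/e/i/o/u, +6 for every other letter.
Applying it to brief: b(cons)+6=h, r(cons)+6=x, i(vowel)+12=u, e(vowel)+12=q, f(cons)+6=l.

hxuql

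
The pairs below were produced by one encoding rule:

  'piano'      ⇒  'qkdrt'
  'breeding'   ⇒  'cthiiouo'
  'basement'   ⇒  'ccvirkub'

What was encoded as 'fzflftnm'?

exchange

In piano: p→q is +1, i→k is +2, a→d is +3, n→r is +4 — the shift increases by 1 each position. Letter i (0-indexed) is shifted by i+1, so successive shifts are 1, 2, 3, ….
Reversing it on fzflftnm: f−1=e, z−2=x, f−3=c, l−4=h, f−5=a, t−6=n, n−7=g, m−8=e.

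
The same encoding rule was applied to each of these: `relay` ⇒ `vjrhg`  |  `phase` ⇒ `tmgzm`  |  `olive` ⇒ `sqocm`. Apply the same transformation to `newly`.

The shift increases by 1 at each position, starting from +4: 4, 5, 6, ….
Applying it to newly: n+4=r, e+5=j, w+6=c, l+7=s, y+8=g.

rjcsg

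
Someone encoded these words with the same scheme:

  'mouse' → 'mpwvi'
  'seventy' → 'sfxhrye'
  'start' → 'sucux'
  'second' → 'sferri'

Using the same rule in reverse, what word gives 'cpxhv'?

cover

Each letter shifts forward by its position index (0, 1, 2, …) — the shift grows by one for each successive letter.
Decoding cpxhv: c−0=c, p−1=o, x−2=v, h−3=e, v−4=r.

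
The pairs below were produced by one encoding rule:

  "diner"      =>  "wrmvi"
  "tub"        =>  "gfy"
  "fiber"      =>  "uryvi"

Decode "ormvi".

This is the alphabet-reversal cipher (Atbash): a becomes z, b becomes y, etc.
Undoing it on ormvi: o↔l, r↔i, m↔n, v↔e, i↔r.

liner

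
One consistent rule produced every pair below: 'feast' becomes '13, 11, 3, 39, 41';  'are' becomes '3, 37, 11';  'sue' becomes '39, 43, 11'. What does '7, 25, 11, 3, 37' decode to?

clear

f(#6)→13 and e(#5)→11: differences scale by 2, so n = 2·pos + 1. Each letter becomes 2×(its alphabet position, a=1..z=26) + 1.
Undoing it on 7, 25, 11, 3, 37: 7→(7−1)÷2=3=c, 25→(25−1)÷2=12=l, 11→(11−1)÷2=5=e, 3→(3−1)÷2=1=a, 37→(37−1)÷2=18=r.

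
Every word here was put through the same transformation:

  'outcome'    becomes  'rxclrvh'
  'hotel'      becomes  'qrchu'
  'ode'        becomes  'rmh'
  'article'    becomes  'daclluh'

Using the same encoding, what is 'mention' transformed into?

The shift depends on letter class: consonant t→c is +9, but vowel o→r is +3. Two shifts are in play — +3 for a/e/i/o/u, +9 for every other letter.
For mention: m(cons)+9=v, e(vowel)+3=h, n(cons)+9=w, t(cons)+9=c, i(vowel)+3=l, o(vowel)+3=r, n(cons)+9=w.

vhwclrw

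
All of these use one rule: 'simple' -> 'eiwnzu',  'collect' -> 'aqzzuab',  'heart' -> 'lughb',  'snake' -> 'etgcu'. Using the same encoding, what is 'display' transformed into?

xienzgm

Each letter's alphabet position (a=0..z=25) is mapped through 23·x+6 mod 26 — an affine cipher.
On display: d(3)→23·3+6≡23=x; i(8)→23·8+6≡8=i; s(18)→23·18+6≡4=e; p(15)→23·15+6≡13=n; l(11)→23·11+6≡25=z; a(0)→23·0+6≡6=g; y(24)→23·24+6≡12=m (all mod 26).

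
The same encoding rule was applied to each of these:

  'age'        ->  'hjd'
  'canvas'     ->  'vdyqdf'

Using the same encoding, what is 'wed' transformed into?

ghz

The word is reversed, then every letter is shifted forward by 3.
Applying it to wed: reverse → dew; then shift: d+3=g, e+3=h, w+3=z.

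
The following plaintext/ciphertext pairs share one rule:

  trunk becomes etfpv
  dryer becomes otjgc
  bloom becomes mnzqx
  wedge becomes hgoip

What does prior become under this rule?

Shifts by position in trunk: pos 0: t→e (+11), pos 1: r→t (+2), pos 2: u→f (+11), pos 3: n→p (+2) — repeating every 2. The shifts repeat in a cycle of length 2: positions 0,1,… shift by +11, +2, then the pattern repeats.
On prior: p+11=a, r+2=t, i+11=t, o+2=q, r+11=c.

attqc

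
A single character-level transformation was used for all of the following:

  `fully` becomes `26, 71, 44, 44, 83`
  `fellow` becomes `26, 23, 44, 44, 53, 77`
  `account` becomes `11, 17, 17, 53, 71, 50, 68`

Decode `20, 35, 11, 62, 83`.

With a=1..z=26, the number is 3·pos + 8.
Decoding 20, 35, 11, 62, 83: 20→(20−8)÷3=4=d, 35→(35−8)÷3=9=i, 11→(11−8)÷3=1=a, 62→(62−8)÷3=18=r, 83→(83−8)÷3=25=y.

diary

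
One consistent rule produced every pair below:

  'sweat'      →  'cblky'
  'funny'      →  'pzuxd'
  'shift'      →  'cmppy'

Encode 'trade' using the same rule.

Shifts by position in sweat: pos 0: s→c (+10), pos 1: w→b (+5), pos 2: e→l (+7), pos 3: a→k (+10), pos 4: t→y (+5) — repeating every 3. A repeating key of period 3 is used — shifts +10, +5, +7 over and over.
On trade: t+10=d, r+5=w, a+7=h, d+10=n, e+5=j.

dwhnj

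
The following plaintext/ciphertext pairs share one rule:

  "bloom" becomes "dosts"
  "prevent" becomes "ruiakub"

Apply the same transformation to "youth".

In bloom: b→d is +2, l→o is +3, o→s is +4, o→t is +5 — the shift increases by 1 each position. Each letter shifts forward by (position + 2), i.e. 2, 3, 4, … — the shift grows by one for each successive letter.
For youth: y+2=a, o+3=r, u+4=y, t+5=y, h+6=n.

aryyn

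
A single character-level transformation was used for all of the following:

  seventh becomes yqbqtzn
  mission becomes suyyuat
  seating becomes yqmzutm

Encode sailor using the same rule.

The shift depends on letter class: consonant s→y is +6, but vowel e→q is +12. Vowels shift forward by 12 and consonants shift forward by 6.
On sailor: s(cons)+6=y, a(vowel)+12=m, i(vowel)+12=u, l(cons)+6=r, o(vowel)+12=a, r(cons)+6=x.

ymurax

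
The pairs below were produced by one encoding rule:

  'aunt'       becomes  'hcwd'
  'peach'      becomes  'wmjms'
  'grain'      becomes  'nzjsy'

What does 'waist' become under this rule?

dirce

In aunt: a→h is +7, u→c is +8, n→w is +9, t→d is +10 — the shift increases by 1 each position. Each letter shifts forward by (position + 7), i.e. 7, 8, 9, … — the shift grows by one for each successive letter.
For waist: w+7=d, a+8=i, i+9=r, s+10=c, t+11=e.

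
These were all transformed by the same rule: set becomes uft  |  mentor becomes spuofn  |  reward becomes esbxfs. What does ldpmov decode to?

unlock

The output letters match the input read backwards, each shifted +1: set reversed is tes. Two steps: reverse the string, then apply a Caesar shift of +1.
Reversing it on ldpmov: shift back: l−1=k, d−1=c, p−1=o, m−1=l, o−1=n, v−1=u → kcolnu; then reverse → unlock.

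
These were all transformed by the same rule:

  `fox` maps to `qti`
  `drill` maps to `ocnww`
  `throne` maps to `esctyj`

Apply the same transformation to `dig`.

The shift depends on letter class: consonant f→q is +11, but vowel o→t is +5. The rule splits by letter class: vowels +5, consonants +11.
Applying it to dig: d(cons)+11=o, i(vowel)+5=n, g(cons)+11=r.

onr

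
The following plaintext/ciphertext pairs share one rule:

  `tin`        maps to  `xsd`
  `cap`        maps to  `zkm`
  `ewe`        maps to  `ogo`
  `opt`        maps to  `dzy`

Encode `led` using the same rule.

The output letters match the input read backwards, each shifted +10: tin reversed is nit. The word is reversed, then every letter is shifted forward by 10.
For led: reverse → del; then shift: d+10=n, e+10=o, l+10=v.

nov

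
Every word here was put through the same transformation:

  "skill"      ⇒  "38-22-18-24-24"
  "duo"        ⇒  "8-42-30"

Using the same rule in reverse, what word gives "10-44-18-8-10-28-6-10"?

evidence

s(#19)→38 and k(#11)→22: differences scale by 2, so n = 2·pos + 0. The formula is n = 2×(alphabet index, a=1).
Undoing it on 10-44-18-8-10-28-6-10: 10→(10−0)÷2=5=e, 44→(44−0)÷2=22=v, 18→(18−0)÷2=9=i, 8→(8−0)÷2=4=d, 10→(10−0)÷2=5=e, 28→(28−0)÷2=14=n, 6→(6−0)÷2=3=c, 10→(10−0)÷2=5=e.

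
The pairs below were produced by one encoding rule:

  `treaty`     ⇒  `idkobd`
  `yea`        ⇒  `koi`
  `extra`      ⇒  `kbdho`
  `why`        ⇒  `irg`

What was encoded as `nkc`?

sad

The output letters match the input read backwards, each shifted +10: treaty reversed is ytaert. The word is reversed, then every letter is shifted forward by 10.
Undoing it on nkc: shift back: n−10=d, k−10=a, c−10=s → das; then reverse → sad.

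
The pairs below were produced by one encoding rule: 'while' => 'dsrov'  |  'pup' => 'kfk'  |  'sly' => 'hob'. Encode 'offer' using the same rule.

Each pair mirrors across the alphabet (w↔d, h↔s, i↔r): positions sum to 25. This is the alphabet-reversal cipher (Atbash): a becomes z, b becomes y, etc.
For offer: o↔l, f↔u, f↔u, e↔v, r↔i.

luuvi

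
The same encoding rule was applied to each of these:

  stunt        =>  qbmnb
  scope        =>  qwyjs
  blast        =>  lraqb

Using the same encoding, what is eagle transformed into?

saors

s(18)→q(16) and t(19)→b(1) fit y≡11x+0 (mod 26); the inverse of 11 mod 26 is 19. This is an affine cipher: with a=0,…,z=25, each position x becomes (11x+0) mod 26.
On eagle: e(4)→11·4+0≡18=s; a(0)→11·0+0≡0=a; g(6)→11·6+0≡14=o; l(11)→11·11+0≡17=r; e(4)→11·4+0≡18=s (all mod 26).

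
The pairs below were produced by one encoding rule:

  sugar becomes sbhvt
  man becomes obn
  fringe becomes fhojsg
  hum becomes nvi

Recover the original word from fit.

she

The output letters match the input read backwards, each shifted +1: sugar reversed is ragus. Read the word backwards and shift each letter +1.
Undoing it on fit: shift back: f−1=e, i−1=h, t−1=s → ehs; then reverse → she.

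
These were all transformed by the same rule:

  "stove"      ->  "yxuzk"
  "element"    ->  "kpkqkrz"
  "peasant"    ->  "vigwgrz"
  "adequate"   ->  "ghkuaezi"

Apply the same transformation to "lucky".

ryioe

Shifts by position in stove: pos 0: s→y (+6), pos 1: t→x (+4), pos 2: o→u (+6), pos 3: v→z (+4) — repeating every 2. The shifts repeat in a cycle of length 2: positions 0,1,… shift by +6, +4, then the pattern repeats.
On lucky: l+6=r, u+4=y, c+6=i, k+4=o, y+6=e.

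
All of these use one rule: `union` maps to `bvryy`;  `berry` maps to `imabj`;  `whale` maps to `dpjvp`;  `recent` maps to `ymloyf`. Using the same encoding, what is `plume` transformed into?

In union: u→b is +7, n→v is +8, i→r is +9, o→y is +10 — the shift increases by 1 each position. Letter i (0-indexed) is shifted by i+7, so successive shifts are 7, 8, 9, ….
For plume: p+7=w, l+8=t, u+9=d, m+10=w, e+11=p.

wtdwp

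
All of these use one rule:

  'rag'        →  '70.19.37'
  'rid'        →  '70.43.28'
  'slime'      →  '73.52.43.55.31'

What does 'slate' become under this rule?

73.52.19.76.31

With a=1..z=26, the number is 3·pos + 16.
On slate: s=19→73, l=12→52, a=1→19, t=20→76, e=5→31.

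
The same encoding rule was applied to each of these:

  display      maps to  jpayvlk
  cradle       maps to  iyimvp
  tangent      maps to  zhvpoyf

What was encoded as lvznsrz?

foreign

In display: d→j is +6, i→p is +7, s→a is +8, p→y is +9 — the shift increases by 1 each position. Letter i (0-indexed) is shifted by i+6, so successive shifts are 6, 7, 8, ….
Decoding lvznsrz: l−6=f, v−7=o, z−8=r, n−9=e, s−10=i, r−11=g, z−12=n.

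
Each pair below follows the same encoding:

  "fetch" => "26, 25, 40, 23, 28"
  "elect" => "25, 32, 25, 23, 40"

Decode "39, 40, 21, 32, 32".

f is letter #6 and maps to 26: an offset of 20. The number is (letter's place in the alphabet, a=1) + 20.
Decoding 39, 40, 21, 32, 32: 39→(39−20)÷1=19=s, 40→(40−20)÷1=20=t, 21→(21−20)÷1=1=a, 32→(32−20)÷1=12=l, 32→(32−20)÷1=12=l.

stall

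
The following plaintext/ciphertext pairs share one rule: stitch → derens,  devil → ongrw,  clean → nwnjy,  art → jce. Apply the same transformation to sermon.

dncxxy

The shift depends on letter class: consonant s→d is +11, but vowel i→r is +9. The rule splits by letter class: vowels +9, consonants +11.
For sermon: s(cons)+11=d, e(vowel)+9=n, r(cons)+11=c, m(cons)+11=x, o(vowel)+9=x, n(cons)+11=y.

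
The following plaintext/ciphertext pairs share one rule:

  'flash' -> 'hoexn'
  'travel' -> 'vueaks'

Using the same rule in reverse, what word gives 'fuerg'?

drama

In flash: f→h is +2, l→o is +3, a→e is +4, s→x is +5 — the shift increases by 1 each position. The shift increases by 1 at each position, starting from +2: 2, 3, 4, ….
Reversing it on fuerg: f−2=d, u−3=r, e−4=a, r−5=m, g−6=a.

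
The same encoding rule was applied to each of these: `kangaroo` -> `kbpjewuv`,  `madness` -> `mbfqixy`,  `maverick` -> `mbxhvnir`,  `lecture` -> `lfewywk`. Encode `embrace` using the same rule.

enduehk

In kangaroo: k→k is +0, a→b is +1, n→p is +2, g→j is +3 — the shift increases by 1 each position. Letter i (0-indexed) is shifted by i+0, so successive shifts are 0, 1, 2, ….
For embrace: e+0=e, m+1=n, b+2=d, r+3=u, a+4=e, c+5=h, e+6=k.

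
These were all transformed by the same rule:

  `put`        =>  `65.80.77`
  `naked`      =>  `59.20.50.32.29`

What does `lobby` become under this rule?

p(#16)→65 and u(#21)→80: differences scale by 3, so n = 3·pos + 17. Each letter becomes 3×(its alphabet position, a=1..z=26) + 17.
On lobby: l=12→53, o=15→62, b=2→23, b=2→23, y=25→92.

53.62.23.23.92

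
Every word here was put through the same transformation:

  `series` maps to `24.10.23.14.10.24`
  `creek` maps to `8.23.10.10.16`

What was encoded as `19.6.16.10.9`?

naked

s is letter #19 and maps to 24: an offset of 5. Letters become their 1-based position plus 5 (so a→6, b→7, …).
Undoing it on 19.6.16.10.9: 19→(19−5)÷1=14=n, 6→(6−5)÷1=1=a, 16→(16−5)÷1=11=k, 10→(10−5)÷1=5=e, 9→(9−5)÷1=4=d.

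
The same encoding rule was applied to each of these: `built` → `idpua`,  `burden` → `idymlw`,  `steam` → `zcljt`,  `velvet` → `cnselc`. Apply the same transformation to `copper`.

Shifts by position in built: pos 0: b→i (+7), pos 1: u→d (+9), pos 2: i→p (+7), pos 3: l→u (+9) — repeating every 2. It's a Vigenère-style cipher with numeric key [7,9]: position i shifts by key[i mod 2].
Applying it to copper: c+7=j, o+9=x, p+7=w, p+9=y, e+7=l, r+9=a.

jxwyla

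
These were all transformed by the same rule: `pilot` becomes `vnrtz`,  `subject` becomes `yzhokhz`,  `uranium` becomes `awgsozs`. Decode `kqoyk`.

elite

It's a Vigenère-style cipher with numeric key [6,5]: position i shifts by key[i mod 2].
Undoing it on kqoyk: k−6=e, q−5=l, o−6=i, y−5=t, k−6=e.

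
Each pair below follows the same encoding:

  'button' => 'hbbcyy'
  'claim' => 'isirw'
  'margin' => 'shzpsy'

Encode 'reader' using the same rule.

xlimoc

In button: b→h is +6, u→b is +7, t→b is +8, t→c is +9 — the shift increases by 1 each position. The shift increases by 1 at each position, starting from +6: 6, 7, 8, ….
For reader: r+6=x, e+7=l, a+8=i, d+9=m, e+10=o, r+11=c.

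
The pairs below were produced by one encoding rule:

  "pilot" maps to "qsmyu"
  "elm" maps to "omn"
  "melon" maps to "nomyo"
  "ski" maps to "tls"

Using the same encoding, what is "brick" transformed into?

The shift depends on letter class: consonant p→q is +1, but vowel i→s is +10. The rule splits by letter class: vowels +10, consonants +1.
Applying it to brick: b(cons)+1=c, r(cons)+1=s, i(vowel)+10=s, c(cons)+1=d, k(cons)+1=l.

cssdl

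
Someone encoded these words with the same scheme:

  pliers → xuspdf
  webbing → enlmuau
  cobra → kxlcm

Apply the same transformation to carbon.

The shift increases by 1 at each position, starting from +8: 8, 9, 10, ….
On carbon: c+8=k, a+9=j, r+10=b, b+11=m, o+12=a, n+13=a.

kjbmaa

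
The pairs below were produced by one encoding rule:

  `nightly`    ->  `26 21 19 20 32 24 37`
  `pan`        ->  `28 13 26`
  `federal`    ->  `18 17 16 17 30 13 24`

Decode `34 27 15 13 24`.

vocal

Each letter is replaced by its alphabet position (a=1..z=26) + 12.
Decoding 34 27 15 13 24: 34→(34−12)÷1=22=v, 27→(27−12)÷1=15=o, 15→(15−12)÷1=3=c, 13→(13−12)÷1=1=a, 24→(24−12)÷1=12=l.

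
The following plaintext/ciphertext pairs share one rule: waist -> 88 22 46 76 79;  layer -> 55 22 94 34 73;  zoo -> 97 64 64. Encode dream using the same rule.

w(#23)→88 and a(#1)→22: differences scale by 3, so n = 3·pos + 19. Each letter becomes 3×(its alphabet position, a=1..z=26) + 19.
Applying it to dream: d=4→31, r=18→73, e=5→34, a=1→22, m=13→58.

31 73 34 22 58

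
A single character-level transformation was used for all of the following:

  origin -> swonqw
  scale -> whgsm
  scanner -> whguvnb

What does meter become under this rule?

qjzlz

In origin: o→s is +4, r→w is +5, i→o is +6, g→n is +7 — the shift increases by 1 each position. Each letter shifts forward by (position + 4), i.e. 4, 5, 6, … — the shift grows by one for each successive letter.
On meter: m+4=q, e+5=j, t+6=z, e+7=l, r+8=z.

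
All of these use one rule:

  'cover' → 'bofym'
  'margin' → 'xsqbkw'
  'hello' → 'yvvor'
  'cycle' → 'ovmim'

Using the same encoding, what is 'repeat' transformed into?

The output letters match the input read backwards, each shifted +10: cover reversed is revoc. Read the word backwards and shift each letter +10.
For repeat: reverse → taeper; then shift: t+10=d, a+10=k, e+10=o, p+10=z, e+10=o, r+10=b.

dkozob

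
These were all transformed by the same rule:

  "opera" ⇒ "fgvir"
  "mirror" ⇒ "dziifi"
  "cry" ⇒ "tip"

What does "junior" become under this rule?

alezfi

Each letter is shifted forward by 17 in the alphabet (a Caesar shift of +17).
On junior: j+17=a, u+17=l, n+17=e, i+17=z, o+17=f, r+17=i.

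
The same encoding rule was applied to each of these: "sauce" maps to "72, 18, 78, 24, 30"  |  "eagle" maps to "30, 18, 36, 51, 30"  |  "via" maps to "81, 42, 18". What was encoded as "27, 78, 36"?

dug

s(#19)→72 and a(#1)→18: differences scale by 3, so n = 3·pos + 15. The formula is n = 3×(alphabet index, a=1) + 15.
Reversing it on 27, 78, 36: 27→(27−15)÷3=4=d, 78→(78−15)÷3=21=u, 36→(36−15)÷3=7=g.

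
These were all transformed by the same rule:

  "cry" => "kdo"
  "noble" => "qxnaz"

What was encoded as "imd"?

raw

The output letters match the input read backwards, each shifted +12: cry reversed is yrc. Read the word backwards and shift each letter +12.
Reversing it on imd: shift back: i−12=w, m−12=a, d−12=r → war; then reverse → raw.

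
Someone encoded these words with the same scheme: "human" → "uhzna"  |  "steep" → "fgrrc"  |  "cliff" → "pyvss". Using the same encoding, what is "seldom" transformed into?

It's a constant shift of +13 (ROT13).
For seldom: s+13=f, e+13=r, l+13=y, d+13=q, o+13=b, m+13=z.

fryqbz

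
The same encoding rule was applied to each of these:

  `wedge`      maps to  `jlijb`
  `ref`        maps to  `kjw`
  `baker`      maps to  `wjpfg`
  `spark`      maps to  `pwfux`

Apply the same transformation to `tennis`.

Two steps: reverse the string, then apply a Caesar shift of +5.
Applying it to tennis: reverse → sinnet; then shift: s+5=x, i+5=n, n+5=s, n+5=s, e+5=j, t+5=y.

xnssjy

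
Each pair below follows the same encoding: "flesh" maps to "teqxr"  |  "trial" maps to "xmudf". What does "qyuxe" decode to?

slime

Two steps: reverse the string, then apply a Caesar shift of +12.
Decoding qyuxe: shift back: q−12=e, y−12=m, u−12=i, x−12=l, e−12=s → emils; then reverse → slime.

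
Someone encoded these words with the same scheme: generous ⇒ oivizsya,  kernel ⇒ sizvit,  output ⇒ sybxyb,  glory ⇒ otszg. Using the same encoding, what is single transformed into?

The shift depends on letter class: consonant g→o is +8, but vowel e→i is +4. Two shifts are in play — +4 for a/e/i/o/u, +8 for every other letter.
For single: s(cons)+8=a, i(vowel)+4=m, n(cons)+8=v, g(cons)+8=o, l(cons)+8=t, e(vowel)+4=i.

amvoti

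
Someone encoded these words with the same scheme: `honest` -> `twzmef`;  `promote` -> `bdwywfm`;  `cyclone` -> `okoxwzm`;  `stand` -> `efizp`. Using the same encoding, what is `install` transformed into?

qzefixx

The shift depends on letter class: consonant h→t is +12, but vowel o→w is +8. Vowels shift forward by 8 and consonants shift forward by 12.
On install: i(vowel)+8=q, n(cons)+12=z, s(cons)+12=e, t(cons)+12=f, a(vowel)+8=i, l(cons)+12=x, l(cons)+12=x.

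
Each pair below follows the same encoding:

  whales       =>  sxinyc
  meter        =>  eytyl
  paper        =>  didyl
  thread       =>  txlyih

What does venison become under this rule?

byvocmv

This is an affine cipher: with a=0,…,z=25, each position x becomes (17x+8) mod 26.
For venison: v(21)→17·21+8≡1=b; e(4)→17·4+8≡24=y; n(13)→17·13+8≡21=v; i(8)→17·8+8≡14=o; s(18)→17·18+8≡2=c; o(14)→17·14+8≡12=m; n(13)→17·13+8≡21=v (all mod 26).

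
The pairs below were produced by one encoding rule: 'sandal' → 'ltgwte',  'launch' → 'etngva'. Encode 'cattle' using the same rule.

vtmmex

Compare letters: s→l is +19, a→t is +19, n→g is +19 — a constant shift. It's a constant shift of +19 (ROT19).
On cattle: c+19=v, a+19=t, t+19=m, t+19=m, l+19=e, e+19=x.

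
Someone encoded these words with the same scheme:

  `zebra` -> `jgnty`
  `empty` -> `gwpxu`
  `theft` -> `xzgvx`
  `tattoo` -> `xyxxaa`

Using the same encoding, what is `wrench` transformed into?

qtglcz

z(25)→j(9) and e(4)→g(6) fit y≡15x+24 (mod 26); the inverse of 15 mod 26 is 7. Treating letters as 0–25, the rule is x ↦ 15x + 24 (mod 26).
On wrench: w(22)→15·22+24≡16=q; r(17)→15·17+24≡19=t; e(4)→15·4+24≡6=g; n(13)→15·13+24≡11=l; c(2)→15·2+24≡2=c; h(7)→15·7+24≡25=z (all mod 26).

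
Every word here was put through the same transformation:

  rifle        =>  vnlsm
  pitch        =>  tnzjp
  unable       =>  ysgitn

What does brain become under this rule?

In rifle: r→v is +4, i→n is +5, f→l is +6, l→s is +7 — the shift increases by 1 each position. The shift increases by 1 at each position, starting from +4: 4, 5, 6, ….
Applying it to brain: b+4=f, r+5=w, a+6=g, i+7=p, n+8=v.

fwgpv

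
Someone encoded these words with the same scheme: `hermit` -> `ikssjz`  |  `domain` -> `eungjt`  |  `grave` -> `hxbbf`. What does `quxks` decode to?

power

It's a Vigenère-style cipher with numeric key [1,6]: position i shifts by key[i mod 2].
Decoding quxks: q−1=p, u−6=o, x−1=w, k−6=e, s−1=r.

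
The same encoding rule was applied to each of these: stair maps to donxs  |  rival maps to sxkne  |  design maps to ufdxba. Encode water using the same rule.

vnofs

s(18)→d(3) and t(19)→o(14) fit y≡11x+13 (mod 26); the inverse of 11 mod 26 is 19. This is an affine cipher: with a=0,…,z=25, each position x becomes (11x+13) mod 26.
On water: w(22)→11·22+13≡21=v; a(0)→11·0+13≡13=n; t(19)→11·19+13≡14=o; e(4)→11·4+13≡5=f; r(17)→11·17+13≡18=s (all mod 26).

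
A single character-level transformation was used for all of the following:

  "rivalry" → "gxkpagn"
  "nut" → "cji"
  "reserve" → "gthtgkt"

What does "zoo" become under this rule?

odd

Every letter moves 15 places later in the alphabet, wrapping around z→a.
For zoo: z+15=o, o+15=d, o+15=d.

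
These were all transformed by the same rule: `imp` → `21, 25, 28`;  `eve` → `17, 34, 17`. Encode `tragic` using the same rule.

32, 30, 13, 19, 21, 15

i is letter #9 and maps to 21: an offset of 12. Letters become their 1-based position plus 12 (so a→13, b→14, …).
Applying it to tragic: t=20→32, r=18→30, a=1→13, g=7→19, i=9→21, c=3→15.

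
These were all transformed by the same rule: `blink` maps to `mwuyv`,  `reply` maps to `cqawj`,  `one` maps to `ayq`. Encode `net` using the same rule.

yqe

The shift depends on letter class: consonant b→m is +11, but vowel i→u is +12. Vowels shift forward by 12 and consonants shift forward by 11.
On net: n(cons)+11=y, e(vowel)+12=q, t(cons)+11=e.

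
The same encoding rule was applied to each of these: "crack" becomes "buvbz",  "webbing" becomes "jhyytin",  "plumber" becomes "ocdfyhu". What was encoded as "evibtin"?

dancing

c(2)→b(1) and r(17)→u(20) fit y≡3x+21 (mod 26); the inverse of 3 mod 26 is 9. Each letter's alphabet position (a=0..z=25) is mapped through 3·x+21 mod 26 — an affine cipher.
Decoding evibtin: e(4)→9·(4−21)≡3=d; v(21)→9·(21−21)≡0=a; i(8)→9·(8−21)≡13=n; b(1)→9·(1−21)≡2=c; t(19)→9·(19−21)≡8=i; i(8)→9·(8−21)≡13=n; n(13)→9·(13−21)≡6=g (all mod 26).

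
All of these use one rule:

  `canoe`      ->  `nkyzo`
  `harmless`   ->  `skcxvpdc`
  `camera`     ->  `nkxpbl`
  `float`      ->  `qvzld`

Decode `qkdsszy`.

fashion

A repeating key of period 3 is used — shifts +11, +10, +11 over and over.
Decoding qkdsszy: q−11=f, k−10=a, d−11=s, s−11=h, s−10=i, z−11=o, y−11=n.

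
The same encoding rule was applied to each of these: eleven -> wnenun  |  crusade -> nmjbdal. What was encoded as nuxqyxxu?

The output letters match the input read backwards, each shifted +9: eleven reversed is nevele. The word is reversed, then every letter is shifted forward by 9.
Reversing it on nuxqyxxu: shift back: n−9=e, u−9=l, x−9=o, q−9=h, y−9=p, x−9=o, x−9=o, u−9=l → elohpool; then reverse → loophole.

loophole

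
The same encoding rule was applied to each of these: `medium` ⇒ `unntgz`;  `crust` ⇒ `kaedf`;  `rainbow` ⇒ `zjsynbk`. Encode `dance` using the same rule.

In medium: m→u is +8, e→n is +9, d→n is +10, i→t is +11 — the shift increases by 1 each position. Letter i (0-indexed) is shifted by i+8, so successive shifts are 8, 9, 10, ….
On dance: d+8=l, a+9=j, n+10=x, c+11=n, e+12=q.

ljxnq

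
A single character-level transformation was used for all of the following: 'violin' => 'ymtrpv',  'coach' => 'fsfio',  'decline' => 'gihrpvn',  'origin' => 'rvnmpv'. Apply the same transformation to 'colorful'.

In violin: v→y is +3, i→m is +4, o→t is +5, l→r is +6 — the shift increases by 1 each position. The shift increases by 1 at each position, starting from +3: 3, 4, 5, ….
On colorful: c+3=f, o+4=s, l+5=q, o+6=u, r+7=y, f+8=n, u+9=d, l+10=v.

fsquyndv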